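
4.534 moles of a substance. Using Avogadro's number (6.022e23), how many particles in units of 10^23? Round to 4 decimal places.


N = n * NA, then divide by 1e23 for the requested units.
N / 1e23 = n * 6.022
N / 1e23 = 4.534 * 6.022
N / 1e23 = 27.303748, rounded to 4 dp:

27.3037


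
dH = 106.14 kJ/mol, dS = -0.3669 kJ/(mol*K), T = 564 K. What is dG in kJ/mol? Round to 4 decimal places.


Gibbs: dG = dH - T*dS (consistent units, dS already in kJ/(mol*K)).
T*dS = 564 * -0.3669 = -206.9316
dG = 106.14 - (-206.9316)
dG = 313.0716 kJ/mol, rounded to 4 dp:

313.0716 kJ/mol


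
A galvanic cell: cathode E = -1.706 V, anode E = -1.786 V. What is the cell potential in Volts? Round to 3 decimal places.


Standard cell potential: E_cell = E_cathode - E_anode.
E_cell = -1.706 - (-1.786)
E_cell = 0.08 V, rounded to 3 dp:

0.080 V


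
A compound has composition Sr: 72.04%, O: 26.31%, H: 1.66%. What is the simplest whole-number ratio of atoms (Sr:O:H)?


Assume 100 g of compound, divide each mass% by atomic mass to get moles, then normalize by the smallest to get a raw atom ratio.
Moles per 100 g: Sr: 72.04/87.62 = 0.8222, O: 26.31/15.999 = 1.6445, H: 1.66/1.008 = 1.6468
Raw ratio (divide by min = 0.8222): Sr: 1.0, O: 2.0, H: 2.003
Multiply by 1 to clear fractions: Sr: 1.0 ~= 1, O: 2.0 ~= 2, H: 2.003 ~= 2
Reduce by GCD to get the simplest whole-number ratio:

1:2:2


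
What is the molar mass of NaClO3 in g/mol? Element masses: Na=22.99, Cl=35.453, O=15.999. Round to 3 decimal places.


M = sum(count * atomic_mass) over atoms.
M = 1*22.99 + 1*35.453 + 3*15.999
M = 22.99 + 35.453 + 47.997
M = 106.44 g/mol, rounded to 3 dp:

106.440 g/mol


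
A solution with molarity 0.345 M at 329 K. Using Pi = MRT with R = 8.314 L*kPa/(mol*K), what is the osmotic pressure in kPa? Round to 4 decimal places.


Osmotic pressure (van't Hoff): Pi = M*R*T.
RT = 8.314 * 329 = 2735.306
Pi = 0.345 * 2735.306
Pi = 943.68057 kPa, rounded to 4 dp:

943.6806 kPa


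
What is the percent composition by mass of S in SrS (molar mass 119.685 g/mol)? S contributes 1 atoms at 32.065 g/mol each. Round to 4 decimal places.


pct = 100 * (n_elem * M_elem) / M_total
mass_contribution = 1 * 32.065 = 32.065 g/mol
pct = 100 * 32.065 / 119.685
pct = 26.79116013 %, rounded to 4 dp:

26.7912 %


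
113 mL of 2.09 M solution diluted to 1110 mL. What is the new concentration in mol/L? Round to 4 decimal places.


Dilution: M1*V1 = M2*V2, solve for M2.
M2 = M1*V1 / V2
M2 = 2.09 * 113 / 1110
M2 = 236.17 / 1110
M2 = 0.21276577 mol/L, rounded to 4 dp:

0.2128 mol/L


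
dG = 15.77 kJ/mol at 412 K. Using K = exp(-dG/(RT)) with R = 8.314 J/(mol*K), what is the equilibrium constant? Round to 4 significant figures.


dG is in kJ/mol; multiply by 1000 to match R in J/(mol*K).
RT = 8.314 * 412 = 3425.368 J/mol
exponent = -dG*1000 / (RT) = -(15.77*1000) / 3425.368 = -4.6038849
K = exp(-4.6038849)
K = 0.010012861, rounded to 4 significant figures:

0.01001


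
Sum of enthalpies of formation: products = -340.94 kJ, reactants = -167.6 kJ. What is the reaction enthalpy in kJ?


dH_rxn = sum(dH_f products) - sum(dH_f reactants)
dH_rxn = -340.94 - (-167.6)
dH_rxn = -173.34 kJ:

-173.34 kJ


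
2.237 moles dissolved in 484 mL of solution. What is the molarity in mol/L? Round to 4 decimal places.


Convert volume to liters: V_L = V_mL / 1000.
V_L = 484 / 1000 = 0.484 L
M = n / V_L = 2.237 / 0.484
M = 4.62190083 mol/L, rounded to 4 dp:

4.6219 mol/L


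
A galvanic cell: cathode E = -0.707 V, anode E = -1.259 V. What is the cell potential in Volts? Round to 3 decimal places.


Standard cell potential: E_cell = E_cathode - E_anode.
E_cell = -0.707 - (-1.259)
E_cell = 0.552 V, rounded to 3 dp:

0.552 V


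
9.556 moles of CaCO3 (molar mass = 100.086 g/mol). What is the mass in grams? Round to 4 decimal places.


mass = n * M
mass = 9.556 * 100.086
mass = 956.421816 g, rounded to 4 dp:

956.4218 g


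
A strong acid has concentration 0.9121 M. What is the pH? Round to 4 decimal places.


A strong acid dissociates completely, so [H+] equals the given concentration.
pH = -log10([H+]) = -log10(0.9121)
pH = 0.03995754, rounded to 4 dp:

0.0400


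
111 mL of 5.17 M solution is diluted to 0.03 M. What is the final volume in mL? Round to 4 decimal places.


Dilution: M1*V1 = M2*V2, solve for V2.
V2 = M1*V1 / M2
V2 = 5.17 * 111 / 0.03
V2 = 573.87 / 0.03
V2 = 19129.0 mL, rounded to 4 dp:

19129.0000 mL


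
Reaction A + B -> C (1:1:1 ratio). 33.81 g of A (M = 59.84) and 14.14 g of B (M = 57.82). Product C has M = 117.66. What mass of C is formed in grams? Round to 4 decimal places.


Find moles of each reactant; the smaller value is the limiting reagent in a 1:1:1 reaction, so moles_C equals moles of the limiter.
n_A = mass_A / M_A = 33.81 / 59.84 = 0.565007 mol
n_B = mass_B / M_B = 14.14 / 57.82 = 0.244552 mol
Limiting reagent: B (smaller), n_limiting = 0.244552 mol
mass_C = n_limiting * M_C = 0.244552 * 117.66
mass_C = 28.77398832 g, rounded to 4 dp:

28.7740 g


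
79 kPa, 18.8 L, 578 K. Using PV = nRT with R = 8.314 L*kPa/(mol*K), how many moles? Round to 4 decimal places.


PV = nRT, solve for n = PV / (RT).
PV = 79 * 18.8 = 1485.2
RT = 8.314 * 578 = 4805.492
n = 1485.2 / 4805.492
n = 0.30906305 mol, rounded to 4 dp:

0.3091 mol


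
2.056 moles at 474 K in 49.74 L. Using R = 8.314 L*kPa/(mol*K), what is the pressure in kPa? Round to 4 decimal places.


PV = nRT, solve for P = nRT / V.
nRT = 2.056 * 8.314 * 474 = 8102.3588
P = 8102.3588 / 49.74
P = 162.89422598 kPa, rounded to 4 dp:

162.8942 kPa


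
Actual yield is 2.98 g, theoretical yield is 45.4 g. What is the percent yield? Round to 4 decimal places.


% yield = 100 * actual / theoretical
% yield = 100 * 2.98 / 45.4
% yield = 6.56387665 %, rounded to 4 dp:

6.5639 %


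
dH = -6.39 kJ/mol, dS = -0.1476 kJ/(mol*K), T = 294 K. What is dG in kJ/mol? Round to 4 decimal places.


Gibbs: dG = dH - T*dS (consistent units, dS already in kJ/(mol*K)).
T*dS = 294 * -0.1476 = -43.3944
dG = -6.39 - (-43.3944)
dG = 37.0044 kJ/mol, rounded to 4 dp:

37.0044 kJ/mol


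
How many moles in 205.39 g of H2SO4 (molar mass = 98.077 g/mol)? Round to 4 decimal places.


n = mass / M
n = 205.39 / 98.077
n = 2.09417091 mol, rounded to 4 dp:

2.0942 mol


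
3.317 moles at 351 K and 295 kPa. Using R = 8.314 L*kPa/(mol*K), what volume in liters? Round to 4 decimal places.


PV = nRT, solve for V = nRT / P.
nRT = 3.317 * 8.314 * 351 = 9679.7158
V = 9679.7158 / 295
V = 32.81259593 L, rounded to 4 dp:

32.8126 L


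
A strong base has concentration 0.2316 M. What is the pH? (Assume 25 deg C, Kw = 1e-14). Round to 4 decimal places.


A strong base dissociates completely, so [OH-] equals the given concentration.
pOH = -log10([OH-]) = -log10(0.2316) = 0.635261
pH = 14 - pOH = 14 - 0.635261
pH = 13.364739, rounded to 4 dp:

13.3647


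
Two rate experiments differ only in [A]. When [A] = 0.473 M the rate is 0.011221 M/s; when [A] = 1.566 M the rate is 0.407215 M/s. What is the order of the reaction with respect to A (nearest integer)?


Rate is proportional to [A]^n, so rate2/rate1 = ([A]2/[A]1)^n. Take logs to solve for n.
rate2/rate1 = 0.407215 / 0.011221 = 36.2904
[A]2/[A]1 = 1.566 / 0.473 = 3.3108
n = ln(36.2904) / ln(3.3108) = 3.0
Nearest integer order:

3


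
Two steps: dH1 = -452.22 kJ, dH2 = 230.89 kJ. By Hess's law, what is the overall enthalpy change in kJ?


Hess's law: enthalpy is a state function, so add the step enthalpies.
dH_total = dH1 + dH2 = -452.22 + (230.89)
dH_total = -221.33 kJ:

-221.33 kJ


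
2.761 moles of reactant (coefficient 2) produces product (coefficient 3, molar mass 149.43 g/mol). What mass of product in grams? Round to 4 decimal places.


Use the coefficient ratio to convert reactant moles to product moles, then multiply by the product's molar mass.
moles_P = moles_R * (coeff_P / coeff_R) = 2.761 * (3/2) = 4.1415
mass_P = moles_P * M_P = 4.1415 * 149.43
mass_P = 618.864345 g, rounded to 4 dp:

618.8643 g


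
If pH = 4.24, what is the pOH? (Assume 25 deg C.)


At 25 deg C, pH + pOH = 14.
pOH = 14 - pH = 14 - 4.24
pOH = 9.76:

9.76


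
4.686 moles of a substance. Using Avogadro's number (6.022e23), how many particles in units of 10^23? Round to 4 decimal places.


N = n * NA, then divide by 1e23 for the requested units.
N / 1e23 = n * 6.022
N / 1e23 = 4.686 * 6.022
N / 1e23 = 28.219092, rounded to 4 dp:

28.2191


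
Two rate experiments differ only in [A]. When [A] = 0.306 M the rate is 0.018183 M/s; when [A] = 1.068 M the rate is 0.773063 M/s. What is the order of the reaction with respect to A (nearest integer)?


Rate is proportional to [A]^n, so rate2/rate1 = ([A]2/[A]1)^n. Take logs to solve for n.
rate2/rate1 = 0.773063 / 0.018183 = 42.5157
[A]2/[A]1 = 1.068 / 0.306 = 3.4902
n = ln(42.5157) / ln(3.4902) = 3.0
Nearest integer order:

3


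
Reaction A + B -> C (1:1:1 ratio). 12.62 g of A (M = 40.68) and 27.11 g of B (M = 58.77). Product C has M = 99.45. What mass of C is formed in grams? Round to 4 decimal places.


Find moles of each reactant; the smaller value is the limiting reagent in a 1:1:1 reaction, so moles_C equals moles of the limiter.
n_A = mass_A / M_A = 12.62 / 40.68 = 0.310226 mol
n_B = mass_B / M_B = 27.11 / 58.77 = 0.46129 mol
Limiting reagent: A (smaller), n_limiting = 0.310226 mol
mass_C = n_limiting * M_C = 0.310226 * 99.45
mass_C = 30.8519757 g, rounded to 4 dp:

30.8520 g


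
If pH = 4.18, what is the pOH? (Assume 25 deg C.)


At 25 deg C, pH + pOH = 14.
pOH = 14 - pH = 14 - 4.18
pOH = 9.82:

9.82


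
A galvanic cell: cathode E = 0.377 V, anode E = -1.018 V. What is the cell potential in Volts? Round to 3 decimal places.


Standard cell potential: E_cell = E_cathode - E_anode.
E_cell = 0.377 - (-1.018)
E_cell = 1.395 V, rounded to 3 dp:

1.395 V


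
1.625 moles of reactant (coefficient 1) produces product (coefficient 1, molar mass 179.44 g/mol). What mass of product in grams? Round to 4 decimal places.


Use the coefficient ratio to convert reactant moles to product moles, then multiply by the product's molar mass.
moles_P = moles_R * (coeff_P / coeff_R) = 1.625 * (1/1) = 1.625
mass_P = moles_P * M_P = 1.625 * 179.44
mass_P = 291.59 g, rounded to 4 dp:

291.5900 g


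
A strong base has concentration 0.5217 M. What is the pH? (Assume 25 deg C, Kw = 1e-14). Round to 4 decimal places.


A strong base dissociates completely, so [OH-] equals the given concentration.
pOH = -log10([OH-]) = -log10(0.5217) = 0.282579
pH = 14 - pOH = 14 - 0.282579
pH = 13.717421, rounded to 4 dp:

13.7174


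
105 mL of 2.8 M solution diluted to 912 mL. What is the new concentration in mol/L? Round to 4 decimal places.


Dilution: M1*V1 = M2*V2, solve for M2.
M2 = M1*V1 / V2
M2 = 2.8 * 105 / 912
M2 = 294.0 / 912
M2 = 0.32236842 mol/L, rounded to 4 dp:

0.3224 mol/L


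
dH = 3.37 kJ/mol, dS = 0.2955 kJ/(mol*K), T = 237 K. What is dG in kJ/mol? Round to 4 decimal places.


Gibbs: dG = dH - T*dS (consistent units, dS already in kJ/(mol*K)).
T*dS = 237 * 0.2955 = 70.0335
dG = 3.37 - (70.0335)
dG = -66.6635 kJ/mol, rounded to 4 dp:

-66.6635 kJ/mol


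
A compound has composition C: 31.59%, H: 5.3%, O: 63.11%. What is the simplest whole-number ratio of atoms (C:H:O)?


Assume 100 g of compound, divide each mass% by atomic mass to get moles, then normalize by the smallest to get a raw atom ratio.
Moles per 100 g: C: 31.59/12.011 = 2.6301, H: 5.3/1.008 = 5.2579, O: 63.11/15.999 = 3.9446
Raw ratio (divide by min = 2.6301): C: 1.0, H: 1.999, O: 1.5
Multiply by 2 to clear fractions: C: 2.0 ~= 2, H: 3.998 ~= 4, O: 3.0 ~= 3
Reduce by GCD to get the simplest whole-number ratio:

2:4:3


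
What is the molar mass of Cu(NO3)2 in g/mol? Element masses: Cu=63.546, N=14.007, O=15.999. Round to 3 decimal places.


M = sum(count * atomic_mass) over atoms.
M = 1*63.546 + 2*14.007 + 6*15.999
M = 63.546 + 28.014 + 95.994
M = 187.554 g/mol, rounded to 3 dp:

187.554 g/mol


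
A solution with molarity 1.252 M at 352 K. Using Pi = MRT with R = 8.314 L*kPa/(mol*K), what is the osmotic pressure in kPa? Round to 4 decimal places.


Osmotic pressure (van't Hoff): Pi = M*R*T.
RT = 8.314 * 352 = 2926.528
Pi = 1.252 * 2926.528
Pi = 3664.013056 kPa, rounded to 4 dp:

3664.0131 kPa


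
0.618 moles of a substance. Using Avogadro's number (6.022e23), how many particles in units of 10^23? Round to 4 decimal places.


N = n * NA, then divide by 1e23 for the requested units.
N / 1e23 = n * 6.022
N / 1e23 = 0.618 * 6.022
N / 1e23 = 3.721596, rounded to 4 dp:

3.7216


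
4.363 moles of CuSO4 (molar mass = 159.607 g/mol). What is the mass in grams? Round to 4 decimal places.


mass = n * M
mass = 4.363 * 159.607
mass = 696.365341 g, rounded to 4 dp:

696.3653 g


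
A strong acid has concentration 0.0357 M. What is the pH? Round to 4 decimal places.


A strong acid dissociates completely, so [H+] equals the given concentration.
pH = -log10([H+]) = -log10(0.0357)
pH = 1.44733178, rounded to 4 dp:

1.4473


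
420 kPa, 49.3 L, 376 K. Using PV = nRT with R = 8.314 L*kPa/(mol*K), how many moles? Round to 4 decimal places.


PV = nRT, solve for n = PV / (RT).
PV = 420 * 49.3 = 20706.0
RT = 8.314 * 376 = 3126.064
n = 20706.0 / 3126.064
n = 6.62366477 mol, rounded to 4 dp:

6.6237 mol


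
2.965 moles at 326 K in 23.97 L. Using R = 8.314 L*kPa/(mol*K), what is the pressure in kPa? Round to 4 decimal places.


PV = nRT, solve for P = nRT / V.
nRT = 2.965 * 8.314 * 326 = 8036.2293
P = 8036.2293 / 23.97
P = 335.26196496 kPa, rounded to 4 dp:

335.2620 kPa


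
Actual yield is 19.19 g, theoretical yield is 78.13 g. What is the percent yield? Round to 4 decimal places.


% yield = 100 * actual / theoretical
% yield = 100 * 19.19 / 78.13
% yield = 24.56162806 %, rounded to 4 dp:

24.5616 %


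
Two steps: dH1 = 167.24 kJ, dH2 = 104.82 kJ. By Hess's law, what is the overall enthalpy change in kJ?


Hess's law: enthalpy is a state function, so add the step enthalpies.
dH_total = dH1 + dH2 = 167.24 + (104.82)
dH_total = 272.06 kJ:

272.06 kJ


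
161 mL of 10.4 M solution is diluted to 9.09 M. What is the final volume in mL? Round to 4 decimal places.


Dilution: M1*V1 = M2*V2, solve for V2.
V2 = M1*V1 / M2
V2 = 10.4 * 161 / 9.09
V2 = 1674.4 / 9.09
V2 = 184.20242024 mL, rounded to 4 dp:

184.2024 mL


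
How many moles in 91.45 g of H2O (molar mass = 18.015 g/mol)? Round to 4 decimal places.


n = mass / M
n = 91.45 / 18.015
n = 5.07632528 mol, rounded to 4 dp:

5.0763 mol


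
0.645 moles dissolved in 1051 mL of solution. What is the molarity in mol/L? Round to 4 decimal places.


Convert volume to liters: V_L = V_mL / 1000.
V_L = 1051 / 1000 = 1.051 L
M = n / V_L = 0.645 / 1.051
M = 0.61370124 mol/L, rounded to 4 dp:

0.6137 mol/L


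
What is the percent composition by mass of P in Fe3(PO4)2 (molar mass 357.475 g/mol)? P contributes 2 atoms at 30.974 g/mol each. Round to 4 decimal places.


pct = 100 * (n_elem * M_elem) / M_total
mass_contribution = 2 * 30.974 = 61.948 g/mol
pct = 100 * 61.948 / 357.475
pct = 17.32932373 %, rounded to 4 dp:

17.3293 %


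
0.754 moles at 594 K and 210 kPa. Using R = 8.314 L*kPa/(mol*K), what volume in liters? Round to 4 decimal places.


PV = nRT, solve for V = nRT / P.
nRT = 0.754 * 8.314 * 594 = 3723.6411
V = 3723.6411 / 210
V = 17.73162429 L, rounded to 4 dp:

17.7316 L


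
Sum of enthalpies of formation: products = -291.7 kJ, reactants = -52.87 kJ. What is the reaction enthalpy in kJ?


dH_rxn = sum(dH_f products) - sum(dH_f reactants)
dH_rxn = -291.7 - (-52.87)
dH_rxn = -238.83 kJ:

-238.83 kJ


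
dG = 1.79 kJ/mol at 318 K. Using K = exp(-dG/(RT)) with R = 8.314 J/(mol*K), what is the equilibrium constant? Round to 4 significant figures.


dG is in kJ/mol; multiply by 1000 to match R in J/(mol*K).
RT = 8.314 * 318 = 2643.852 J/mol
exponent = -dG*1000 / (RT) = -(1.79*1000) / 2643.852 = -0.67704244
K = exp(-0.67704244)
K = 0.50811756, rounded to 4 significant figures:

0.5081


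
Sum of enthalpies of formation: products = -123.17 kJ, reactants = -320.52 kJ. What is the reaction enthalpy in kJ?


dH_rxn = sum(dH_f products) - sum(dH_f reactants)
dH_rxn = -123.17 - (-320.52)
dH_rxn = 197.35 kJ:

197.35 kJ


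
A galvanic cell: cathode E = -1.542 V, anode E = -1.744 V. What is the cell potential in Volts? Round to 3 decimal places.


Standard cell potential: E_cell = E_cathode - E_anode.
E_cell = -1.542 - (-1.744)
E_cell = 0.202 V, rounded to 3 dp:

0.202 V


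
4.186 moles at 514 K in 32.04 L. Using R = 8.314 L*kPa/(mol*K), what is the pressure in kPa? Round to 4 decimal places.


PV = nRT, solve for P = nRT / V.
nRT = 4.186 * 8.314 * 514 = 17888.4357
P = 17888.4357 / 32.04
P = 558.31572097 kPa, rounded to 4 dp:

558.3157 kPa


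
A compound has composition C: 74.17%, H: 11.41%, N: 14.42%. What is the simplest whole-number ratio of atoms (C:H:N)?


Assume 100 g of compound, divide each mass% by atomic mass to get moles, then normalize by the smallest to get a raw atom ratio.
Moles per 100 g: C: 74.17/12.011 = 6.1752, H: 11.41/1.008 = 11.3194, N: 14.42/14.007 = 1.0295
Raw ratio (divide by min = 1.0295): C: 5.998, H: 10.995, N: 1.0
Multiply by 1 to clear fractions: C: 5.998 ~= 6, H: 10.995 ~= 11, N: 1.0 ~= 1
Reduce by GCD to get the simplest whole-number ratio:

6:11:1


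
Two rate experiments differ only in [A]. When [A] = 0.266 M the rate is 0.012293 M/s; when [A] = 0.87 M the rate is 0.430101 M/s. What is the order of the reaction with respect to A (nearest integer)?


Rate is proportional to [A]^n, so rate2/rate1 = ([A]2/[A]1)^n. Take logs to solve for n.
rate2/rate1 = 0.430101 / 0.012293 = 34.9875
[A]2/[A]1 = 0.87 / 0.266 = 3.2707
n = ln(34.9875) / ln(3.2707) = 3.0
Nearest integer order:

3


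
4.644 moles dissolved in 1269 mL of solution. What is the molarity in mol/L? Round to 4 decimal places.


Convert volume to liters: V_L = V_mL / 1000.
V_L = 1269 / 1000 = 1.269 L
M = n / V_L = 4.644 / 1.269
M = 3.65957447 mol/L, rounded to 4 dp:

3.6596 mol/L


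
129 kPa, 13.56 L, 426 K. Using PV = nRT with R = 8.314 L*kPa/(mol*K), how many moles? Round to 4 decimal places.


PV = nRT, solve for n = PV / (RT).
PV = 129 * 13.56 = 1749.24
RT = 8.314 * 426 = 3541.764
n = 1749.24 / 3541.764
n = 0.49388949 mol, rounded to 4 dp:

0.4939 mol


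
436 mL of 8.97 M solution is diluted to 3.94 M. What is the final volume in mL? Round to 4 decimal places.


Dilution: M1*V1 = M2*V2, solve for V2.
V2 = M1*V1 / M2
V2 = 8.97 * 436 / 3.94
V2 = 3910.92 / 3.94
V2 = 992.61928934 mL, rounded to 4 dp:

992.6193 mL


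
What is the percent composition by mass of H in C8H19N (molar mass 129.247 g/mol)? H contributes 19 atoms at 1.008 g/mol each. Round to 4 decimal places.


pct = 100 * (n_elem * M_elem) / M_total
mass_contribution = 19 * 1.008 = 19.152 g/mol
pct = 100 * 19.152 / 129.247
pct = 14.81813891 %, rounded to 4 dp:

14.8181 %


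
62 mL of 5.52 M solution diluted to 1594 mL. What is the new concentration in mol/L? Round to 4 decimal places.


Dilution: M1*V1 = M2*V2, solve for M2.
M2 = M1*V1 / V2
M2 = 5.52 * 62 / 1594
M2 = 342.24 / 1594
M2 = 0.21470514 mol/L, rounded to 4 dp:

0.2147 mol/L


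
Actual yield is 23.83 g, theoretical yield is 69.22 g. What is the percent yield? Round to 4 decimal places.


% yield = 100 * actual / theoretical
% yield = 100 * 23.83 / 69.22
% yield = 34.42646634 %, rounded to 4 dp:

34.4265 %


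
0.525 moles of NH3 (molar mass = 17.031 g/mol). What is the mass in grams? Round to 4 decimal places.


mass = n * M
mass = 0.525 * 17.031
mass = 8.941275 g, rounded to 4 dp:

8.9413 g


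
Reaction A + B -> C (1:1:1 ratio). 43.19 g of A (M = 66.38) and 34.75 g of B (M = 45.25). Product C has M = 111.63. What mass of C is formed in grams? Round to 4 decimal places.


Find moles of each reactant; the smaller value is the limiting reagent in a 1:1:1 reaction, so moles_C equals moles of the limiter.
n_A = mass_A / M_A = 43.19 / 66.38 = 0.650648 mol
n_B = mass_B / M_B = 34.75 / 45.25 = 0.767956 mol
Limiting reagent: A (smaller), n_limiting = 0.650648 mol
mass_C = n_limiting * M_C = 0.650648 * 111.63
mass_C = 72.63183624 g, rounded to 4 dp:

72.6318 g


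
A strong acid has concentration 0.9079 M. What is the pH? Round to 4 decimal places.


A strong acid dissociates completely, so [H+] equals the given concentration.
pH = -log10([H+]) = -log10(0.9079)
pH = 0.04196198, rounded to 4 dp:

0.0420


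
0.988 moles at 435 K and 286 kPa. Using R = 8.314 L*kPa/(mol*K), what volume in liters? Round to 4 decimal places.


PV = nRT, solve for V = nRT / P.
nRT = 0.988 * 8.314 * 435 = 3573.1909
V = 3573.1909 / 286
V = 12.49367448 L, rounded to 4 dp:

12.4937 L


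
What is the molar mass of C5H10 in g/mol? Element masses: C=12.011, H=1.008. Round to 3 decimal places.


M = sum(count * atomic_mass) over atoms.
M = 5*12.011 + 10*1.008
M = 60.055 + 10.08
M = 70.135 g/mol, rounded to 3 dp:

70.135 g/mol


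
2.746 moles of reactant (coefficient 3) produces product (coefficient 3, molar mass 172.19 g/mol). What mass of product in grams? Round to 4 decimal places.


Use the coefficient ratio to convert reactant moles to product moles, then multiply by the product's molar mass.
moles_P = moles_R * (coeff_P / coeff_R) = 2.746 * (3/3) = 2.746
mass_P = moles_P * M_P = 2.746 * 172.19
mass_P = 472.83374 g, rounded to 4 dp:

472.8337 g


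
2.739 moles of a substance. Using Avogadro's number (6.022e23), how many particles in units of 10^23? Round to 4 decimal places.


N = n * NA, then divide by 1e23 for the requested units.
N / 1e23 = n * 6.022
N / 1e23 = 2.739 * 6.022
N / 1e23 = 16.494258, rounded to 4 dp:

16.4943


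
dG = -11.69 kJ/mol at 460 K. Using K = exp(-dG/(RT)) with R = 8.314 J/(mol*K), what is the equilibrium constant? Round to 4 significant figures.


dG is in kJ/mol; multiply by 1000 to match R in J/(mol*K).
RT = 8.314 * 460 = 3824.44 J/mol
exponent = -dG*1000 / (RT) = -(-11.69*1000) / 3824.44 = 3.05665666
K = exp(3.05665666)
K = 21.256371, rounded to 4 significant figures:

21.26


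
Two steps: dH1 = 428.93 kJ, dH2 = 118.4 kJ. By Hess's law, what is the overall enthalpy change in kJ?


Hess's law: enthalpy is a state function, so add the step enthalpies.
dH_total = dH1 + dH2 = 428.93 + (118.4)
dH_total = 547.33 kJ:

547.33 kJ


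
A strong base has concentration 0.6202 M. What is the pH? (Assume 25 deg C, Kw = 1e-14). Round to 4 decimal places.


A strong base dissociates completely, so [OH-] equals the given concentration.
pOH = -log10([OH-]) = -log10(0.6202) = 0.207468
pH = 14 - pOH = 14 - 0.207468
pH = 13.792532, rounded to 4 dp:

13.7925


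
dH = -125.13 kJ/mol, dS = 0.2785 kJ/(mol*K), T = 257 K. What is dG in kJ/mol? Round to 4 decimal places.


Gibbs: dG = dH - T*dS (consistent units, dS already in kJ/(mol*K)).
T*dS = 257 * 0.2785 = 71.5745
dG = -125.13 - (71.5745)
dG = -196.7045 kJ/mol, rounded to 4 dp:

-196.7045 kJ/mol


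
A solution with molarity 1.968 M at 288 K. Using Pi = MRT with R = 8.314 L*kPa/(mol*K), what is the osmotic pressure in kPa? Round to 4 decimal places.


Osmotic pressure (van't Hoff): Pi = M*R*T.
RT = 8.314 * 288 = 2394.432
Pi = 1.968 * 2394.432
Pi = 4712.242176 kPa, rounded to 4 dp:

4712.2422 kPa


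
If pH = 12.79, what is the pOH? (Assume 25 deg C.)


At 25 deg C, pH + pOH = 14.
pOH = 14 - pH = 14 - 12.79
pOH = 1.21:

1.21


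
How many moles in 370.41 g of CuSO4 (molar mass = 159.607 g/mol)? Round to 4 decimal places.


n = mass / M
n = 370.41 / 159.607
n = 2.32076287 mol, rounded to 4 dp:

2.3208 mol


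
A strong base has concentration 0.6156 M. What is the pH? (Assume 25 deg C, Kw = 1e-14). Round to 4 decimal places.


A strong base dissociates completely, so [OH-] equals the given concentration.
pOH = -log10([OH-]) = -log10(0.6156) = 0.210701
pH = 14 - pOH = 14 - 0.210701
pH = 13.789299, rounded to 4 dp:

13.7893


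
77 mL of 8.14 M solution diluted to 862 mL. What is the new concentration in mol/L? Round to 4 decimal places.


Dilution: M1*V1 = M2*V2, solve for M2.
M2 = M1*V1 / V2
M2 = 8.14 * 77 / 862
M2 = 626.78 / 862
M2 = 0.72712297 mol/L, rounded to 4 dp:

0.7271 mol/L


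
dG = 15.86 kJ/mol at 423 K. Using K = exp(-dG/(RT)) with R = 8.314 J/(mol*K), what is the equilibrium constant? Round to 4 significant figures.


dG is in kJ/mol; multiply by 1000 to match R in J/(mol*K).
RT = 8.314 * 423 = 3516.822 J/mol
exponent = -dG*1000 / (RT) = -(15.86*1000) / 3516.822 = -4.50975341
K = exp(-4.50975341)
K = 0.011001173, rounded to 4 significant figures:

0.01100


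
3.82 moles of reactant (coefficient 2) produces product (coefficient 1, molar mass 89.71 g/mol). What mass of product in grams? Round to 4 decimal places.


Use the coefficient ratio to convert reactant moles to product moles, then multiply by the product's molar mass.
moles_P = moles_R * (coeff_P / coeff_R) = 3.82 * (1/2) = 1.91
mass_P = moles_P * M_P = 1.91 * 89.71
mass_P = 171.3461 g, rounded to 4 dp:

171.3461 g


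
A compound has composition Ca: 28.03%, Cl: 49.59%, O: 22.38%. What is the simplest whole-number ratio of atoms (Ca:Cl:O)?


Assume 100 g of compound, divide each mass% by atomic mass to get moles, then normalize by the smallest to get a raw atom ratio.
Moles per 100 g: Ca: 28.03/40.078 = 0.6994, Cl: 49.59/35.453 = 1.3988, O: 22.38/15.999 = 1.3988
Raw ratio (divide by min = 0.6994): Ca: 1.0, Cl: 2.0, O: 2.0
Multiply by 1 to clear fractions: Ca: 1.0 ~= 1, Cl: 2.0 ~= 2, O: 2.0 ~= 2
Reduce by GCD to get the simplest whole-number ratio:

1:2:2


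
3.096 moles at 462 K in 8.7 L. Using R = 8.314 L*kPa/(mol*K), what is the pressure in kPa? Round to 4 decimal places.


PV = nRT, solve for P = nRT / V.
nRT = 3.096 * 8.314 * 462 = 11891.9465
P = 11891.9465 / 8.7
P = 1366.8904023 kPa, rounded to 4 dp:

1366.8904 kPa


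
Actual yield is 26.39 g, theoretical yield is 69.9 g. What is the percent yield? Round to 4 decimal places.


% yield = 100 * actual / theoretical
% yield = 100 * 26.39 / 69.9
% yield = 37.75393419 %, rounded to 4 dp:

37.7539 %


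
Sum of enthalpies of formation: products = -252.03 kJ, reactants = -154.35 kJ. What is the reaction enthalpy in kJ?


dH_rxn = sum(dH_f products) - sum(dH_f reactants)
dH_rxn = -252.03 - (-154.35)
dH_rxn = -97.68 kJ:

-97.68 kJ


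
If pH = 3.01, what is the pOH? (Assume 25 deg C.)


At 25 deg C, pH + pOH = 14.
pOH = 14 - pH = 14 - 3.01
pOH = 10.99:

10.99


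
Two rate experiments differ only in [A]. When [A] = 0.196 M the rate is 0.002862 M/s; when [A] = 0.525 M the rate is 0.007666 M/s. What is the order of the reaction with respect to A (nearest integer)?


Rate is proportional to [A]^n, so rate2/rate1 = ([A]2/[A]1)^n. Take logs to solve for n.
rate2/rate1 = 0.007666 / 0.002862 = 2.6785
[A]2/[A]1 = 0.525 / 0.196 = 2.6786
n = ln(2.6785) / ln(2.6786) = 1.0
Nearest integer order:

1


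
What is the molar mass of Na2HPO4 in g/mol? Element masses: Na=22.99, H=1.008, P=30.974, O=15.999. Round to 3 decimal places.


M = sum(count * atomic_mass) over atoms.
M = 2*22.99 + 1*1.008 + 1*30.974 + 4*15.999
M = 45.98 + 1.008 + 30.974 + 63.996
M = 141.958 g/mol, rounded to 3 dp:

141.958 g/mol


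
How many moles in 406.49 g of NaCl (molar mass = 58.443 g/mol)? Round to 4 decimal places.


n = mass / M
n = 406.49 / 58.443
n = 6.95532399 mol, rounded to 4 dp:

6.9553 mol


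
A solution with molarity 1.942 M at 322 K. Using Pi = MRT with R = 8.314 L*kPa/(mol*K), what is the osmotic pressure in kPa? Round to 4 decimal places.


Osmotic pressure (van't Hoff): Pi = M*R*T.
RT = 8.314 * 322 = 2677.108
Pi = 1.942 * 2677.108
Pi = 5198.943736 kPa, rounded to 4 dp:

5198.9437 kPa


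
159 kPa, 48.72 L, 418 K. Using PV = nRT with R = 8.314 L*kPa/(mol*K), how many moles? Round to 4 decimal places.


PV = nRT, solve for n = PV / (RT).
PV = 159 * 48.72 = 7746.48
RT = 8.314 * 418 = 3475.252
n = 7746.48 / 3475.252
n = 2.22904123 mol, rounded to 4 dp:

2.2290 mol


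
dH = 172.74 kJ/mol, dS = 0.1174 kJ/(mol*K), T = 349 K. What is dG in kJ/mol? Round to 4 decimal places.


Gibbs: dG = dH - T*dS (consistent units, dS already in kJ/(mol*K)).
T*dS = 349 * 0.1174 = 40.9726
dG = 172.74 - (40.9726)
dG = 131.7674 kJ/mol, rounded to 4 dp:

131.7674 kJ/mol


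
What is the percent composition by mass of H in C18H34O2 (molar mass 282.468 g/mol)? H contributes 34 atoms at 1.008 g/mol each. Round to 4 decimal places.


pct = 100 * (n_elem * M_elem) / M_total
mass_contribution = 34 * 1.008 = 34.272 g/mol
pct = 100 * 34.272 / 282.468
pct = 12.13305578 %, rounded to 4 dp:

12.1331 %


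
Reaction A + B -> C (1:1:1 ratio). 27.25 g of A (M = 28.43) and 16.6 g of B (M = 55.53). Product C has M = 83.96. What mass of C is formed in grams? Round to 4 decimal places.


Find moles of each reactant; the smaller value is the limiting reagent in a 1:1:1 reaction, so moles_C equals moles of the limiter.
n_A = mass_A / M_A = 27.25 / 28.43 = 0.958495 mol
n_B = mass_B / M_B = 16.6 / 55.53 = 0.298938 mol
Limiting reagent: B (smaller), n_limiting = 0.298938 mol
mass_C = n_limiting * M_C = 0.298938 * 83.96
mass_C = 25.09883448 g, rounded to 4 dp:

25.0988 g


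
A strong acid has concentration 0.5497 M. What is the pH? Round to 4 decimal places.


A strong acid dissociates completely, so [H+] equals the given concentration.
pH = -log10([H+]) = -log10(0.5497)
pH = 0.25987426, rounded to 4 dp:

0.2599


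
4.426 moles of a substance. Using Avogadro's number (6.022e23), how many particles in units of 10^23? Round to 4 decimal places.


N = n * NA, then divide by 1e23 for the requested units.
N / 1e23 = n * 6.022
N / 1e23 = 4.426 * 6.022
N / 1e23 = 26.653372, rounded to 4 dp:

26.6534


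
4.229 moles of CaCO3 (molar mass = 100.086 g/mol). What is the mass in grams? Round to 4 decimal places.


mass = n * M
mass = 4.229 * 100.086
mass = 423.263694 g, rounded to 4 dp:

423.2637 g


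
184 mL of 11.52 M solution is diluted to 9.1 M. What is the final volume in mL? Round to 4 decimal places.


Dilution: M1*V1 = M2*V2, solve for V2.
V2 = M1*V1 / M2
V2 = 11.52 * 184 / 9.1
V2 = 2119.68 / 9.1
V2 = 232.93186813 mL, rounded to 4 dp:

232.9319 mL


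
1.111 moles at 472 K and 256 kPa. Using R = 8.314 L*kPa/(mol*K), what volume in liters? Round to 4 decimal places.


PV = nRT, solve for V = nRT / P.
nRT = 1.111 * 8.314 * 472 = 4359.7951
V = 4359.7951 / 256
V = 17.03044961 L, rounded to 4 dp:

17.0304 L


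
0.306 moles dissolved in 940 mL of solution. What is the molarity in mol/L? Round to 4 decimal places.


Convert volume to liters: V_L = V_mL / 1000.
V_L = 940 / 1000 = 0.94 L
M = n / V_L = 0.306 / 0.94
M = 0.32553191 mol/L, rounded to 4 dp:

0.3255 mol/L


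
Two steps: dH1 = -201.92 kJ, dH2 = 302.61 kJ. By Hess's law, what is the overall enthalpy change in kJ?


Hess's law: enthalpy is a state function, so add the step enthalpies.
dH_total = dH1 + dH2 = -201.92 + (302.61)
dH_total = 100.69 kJ:

100.69 kJ


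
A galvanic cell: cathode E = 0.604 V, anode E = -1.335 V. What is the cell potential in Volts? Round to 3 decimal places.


Standard cell potential: E_cell = E_cathode - E_anode.
E_cell = 0.604 - (-1.335)
E_cell = 1.939 V, rounded to 3 dp:

1.939 V


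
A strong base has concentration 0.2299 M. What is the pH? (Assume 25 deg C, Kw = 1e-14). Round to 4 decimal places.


A strong base dissociates completely, so [OH-] equals the given concentration.
pOH = -log10([OH-]) = -log10(0.2299) = 0.638461
pH = 14 - pOH = 14 - 0.638461
pH = 13.361539, rounded to 4 dp:

13.3615


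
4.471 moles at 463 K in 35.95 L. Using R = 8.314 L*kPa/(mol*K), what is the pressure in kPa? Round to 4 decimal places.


PV = nRT, solve for P = nRT / V.
nRT = 4.471 * 8.314 * 463 = 17210.5869
P = 17210.5869 / 35.95
P = 478.73677051 kPa, rounded to 4 dp:

478.7368 kPa


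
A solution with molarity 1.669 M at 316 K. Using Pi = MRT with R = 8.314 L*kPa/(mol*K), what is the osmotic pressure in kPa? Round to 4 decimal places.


Osmotic pressure (van't Hoff): Pi = M*R*T.
RT = 8.314 * 316 = 2627.224
Pi = 1.669 * 2627.224
Pi = 4384.836856 kPa, rounded to 4 dp:

4384.8369 kPa


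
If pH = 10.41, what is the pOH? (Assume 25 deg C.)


At 25 deg C, pH + pOH = 14.
pOH = 14 - pH = 14 - 10.41
pOH = 3.59:

3.59


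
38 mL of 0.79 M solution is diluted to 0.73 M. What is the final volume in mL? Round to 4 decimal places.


Dilution: M1*V1 = M2*V2, solve for V2.
V2 = M1*V1 / M2
V2 = 0.79 * 38 / 0.73
V2 = 30.02 / 0.73
V2 = 41.12328767 mL, rounded to 4 dp:

41.1233 mL


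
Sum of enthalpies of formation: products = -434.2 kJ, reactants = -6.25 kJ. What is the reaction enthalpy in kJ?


dH_rxn = sum(dH_f products) - sum(dH_f reactants)
dH_rxn = -434.2 - (-6.25)
dH_rxn = -427.95 kJ:

-427.95 kJ


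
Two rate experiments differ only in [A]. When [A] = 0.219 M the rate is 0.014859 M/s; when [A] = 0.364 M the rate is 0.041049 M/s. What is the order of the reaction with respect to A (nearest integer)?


Rate is proportional to [A]^n, so rate2/rate1 = ([A]2/[A]1)^n. Take logs to solve for n.
rate2/rate1 = 0.041049 / 0.014859 = 2.7626
[A]2/[A]1 = 0.364 / 0.219 = 1.6621
n = ln(2.7626) / ln(1.6621) = 2.0
Nearest integer order:

2


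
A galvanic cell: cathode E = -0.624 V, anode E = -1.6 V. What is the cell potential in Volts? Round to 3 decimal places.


Standard cell potential: E_cell = E_cathode - E_anode.
E_cell = -0.624 - (-1.6)
E_cell = 0.976 V, rounded to 3 dp:

0.976 V


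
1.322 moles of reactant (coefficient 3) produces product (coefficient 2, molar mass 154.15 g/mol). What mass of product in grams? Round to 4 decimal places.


Use the coefficient ratio to convert reactant moles to product moles, then multiply by the product's molar mass.
moles_P = moles_R * (coeff_P / coeff_R) = 1.322 * (2/3) = 0.881333
mass_P = moles_P * M_P = 0.881333 * 154.15
mass_P = 135.85748195 g, rounded to 4 dp:

135.8575 g


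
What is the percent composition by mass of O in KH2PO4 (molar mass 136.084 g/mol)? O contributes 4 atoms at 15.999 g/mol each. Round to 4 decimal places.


pct = 100 * (n_elem * M_elem) / M_total
mass_contribution = 4 * 15.999 = 63.996 g/mol
pct = 100 * 63.996 / 136.084
pct = 47.02683637 %, rounded to 4 dp:

47.0268 %


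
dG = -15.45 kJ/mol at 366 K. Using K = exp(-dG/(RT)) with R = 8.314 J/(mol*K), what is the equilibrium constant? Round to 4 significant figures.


dG is in kJ/mol; multiply by 1000 to match R in J/(mol*K).
RT = 8.314 * 366 = 3042.924 J/mol
exponent = -dG*1000 / (RT) = -(-15.45*1000) / 3042.924 = 5.07735323
K = exp(5.07735323)
K = 160.34909, rounded to 4 significant figures:

160.3


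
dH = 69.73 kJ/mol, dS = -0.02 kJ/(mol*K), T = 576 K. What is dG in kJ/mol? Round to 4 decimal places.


Gibbs: dG = dH - T*dS (consistent units, dS already in kJ/(mol*K)).
T*dS = 576 * -0.02 = -11.52
dG = 69.73 - (-11.52)
dG = 81.25 kJ/mol, rounded to 4 dp:

81.2500 kJ/mol


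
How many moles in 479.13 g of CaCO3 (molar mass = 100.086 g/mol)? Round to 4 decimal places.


n = mass / M
n = 479.13 / 100.086
n = 4.78718302 mol, rounded to 4 dp:

4.7872 mol


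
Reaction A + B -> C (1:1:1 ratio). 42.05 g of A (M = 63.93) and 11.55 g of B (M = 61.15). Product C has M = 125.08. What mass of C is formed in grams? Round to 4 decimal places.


Find moles of each reactant; the smaller value is the limiting reagent in a 1:1:1 reaction, so moles_C equals moles of the limiter.
n_A = mass_A / M_A = 42.05 / 63.93 = 0.657751 mol
n_B = mass_B / M_B = 11.55 / 61.15 = 0.18888 mol
Limiting reagent: B (smaller), n_limiting = 0.18888 mol
mass_C = n_limiting * M_C = 0.18888 * 125.08
mass_C = 23.6251104 g, rounded to 4 dp:

23.6251 g


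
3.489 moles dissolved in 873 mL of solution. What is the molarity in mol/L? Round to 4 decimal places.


Convert volume to liters: V_L = V_mL / 1000.
V_L = 873 / 1000 = 0.873 L
M = n / V_L = 3.489 / 0.873
M = 3.99656357 mol/L, rounded to 4 dp:

3.9966 mol/L


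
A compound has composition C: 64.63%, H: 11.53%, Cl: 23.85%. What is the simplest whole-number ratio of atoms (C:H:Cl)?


Assume 100 g of compound, divide each mass% by atomic mass to get moles, then normalize by the smallest to get a raw atom ratio.
Moles per 100 g: C: 64.63/12.011 = 5.3809, H: 11.53/1.008 = 11.4385, Cl: 23.85/35.453 = 0.6727
Raw ratio (divide by min = 0.6727): C: 7.999, H: 17.003, Cl: 1.0
Multiply by 1 to clear fractions: C: 7.999 ~= 8, H: 17.003 ~= 17, Cl: 1.0 ~= 1
Reduce by GCD to get the simplest whole-number ratio:

8:17:1


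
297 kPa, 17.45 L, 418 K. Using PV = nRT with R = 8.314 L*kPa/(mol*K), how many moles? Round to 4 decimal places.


PV = nRT, solve for n = PV / (RT).
PV = 297 * 17.45 = 5182.65
RT = 8.314 * 418 = 3475.252
n = 5182.65 / 3475.252
n = 1.49130193 mol, rounded to 4 dp:

1.4913 mol


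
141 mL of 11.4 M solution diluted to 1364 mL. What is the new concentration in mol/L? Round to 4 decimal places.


Dilution: M1*V1 = M2*V2, solve for M2.
M2 = M1*V1 / V2
M2 = 11.4 * 141 / 1364
M2 = 1607.4 / 1364
M2 = 1.17844575 mol/L, rounded to 4 dp:

1.1784 mol/L


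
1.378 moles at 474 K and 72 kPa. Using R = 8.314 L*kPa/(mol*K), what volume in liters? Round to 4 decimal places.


PV = nRT, solve for V = nRT / P.
nRT = 1.378 * 8.314 * 474 = 5430.472
V = 5430.472 / 72
V = 75.42322222 L, rounded to 4 dp:

75.4232 L


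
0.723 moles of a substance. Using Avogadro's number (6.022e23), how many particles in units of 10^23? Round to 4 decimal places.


N = n * NA, then divide by 1e23 for the requested units.
N / 1e23 = n * 6.022
N / 1e23 = 0.723 * 6.022
N / 1e23 = 4.353906, rounded to 4 dp:

4.3539


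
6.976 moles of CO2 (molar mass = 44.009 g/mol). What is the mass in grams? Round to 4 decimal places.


mass = n * M
mass = 6.976 * 44.009
mass = 307.006784 g, rounded to 4 dp:

307.0068 g


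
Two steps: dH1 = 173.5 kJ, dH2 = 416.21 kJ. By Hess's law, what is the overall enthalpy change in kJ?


Hess's law: enthalpy is a state function, so add the step enthalpies.
dH_total = dH1 + dH2 = 173.5 + (416.21)
dH_total = 589.71 kJ:

589.71 kJ


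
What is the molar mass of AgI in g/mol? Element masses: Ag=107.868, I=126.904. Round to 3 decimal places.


M = sum(count * atomic_mass) over atoms.
M = 1*107.868 + 1*126.904
M = 107.868 + 126.904
M = 234.772 g/mol, rounded to 3 dp:

234.772 g/mol


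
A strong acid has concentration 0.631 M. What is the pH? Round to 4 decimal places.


A strong acid dissociates completely, so [H+] equals the given concentration.
pH = -log10([H+]) = -log10(0.631)
pH = 0.19997064, rounded to 4 dp:

0.2000


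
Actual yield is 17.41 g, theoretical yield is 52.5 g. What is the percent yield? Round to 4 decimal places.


% yield = 100 * actual / theoretical
% yield = 100 * 17.41 / 52.5
% yield = 33.16190476 %, rounded to 4 dp:

33.1619 %


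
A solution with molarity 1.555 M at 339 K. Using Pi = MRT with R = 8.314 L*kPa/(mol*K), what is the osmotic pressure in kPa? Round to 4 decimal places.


Osmotic pressure (van't Hoff): Pi = M*R*T.
RT = 8.314 * 339 = 2818.446
Pi = 1.555 * 2818.446
Pi = 4382.68353 kPa, rounded to 4 dp:

4382.6835 kPa


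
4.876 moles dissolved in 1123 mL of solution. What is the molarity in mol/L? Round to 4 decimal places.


Convert volume to liters: V_L = V_mL / 1000.
V_L = 1123 / 1000 = 1.123 L
M = n / V_L = 4.876 / 1.123
M = 4.34194123 mol/L, rounded to 4 dp:

4.3419 mol/L


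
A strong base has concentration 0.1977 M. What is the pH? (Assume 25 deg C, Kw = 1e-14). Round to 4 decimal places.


A strong base dissociates completely, so [OH-] equals the given concentration.
pOH = -log10([OH-]) = -log10(0.1977) = 0.703993
pH = 14 - pOH = 14 - 0.703993
pH = 13.296007, rounded to 4 dp:

13.2960
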